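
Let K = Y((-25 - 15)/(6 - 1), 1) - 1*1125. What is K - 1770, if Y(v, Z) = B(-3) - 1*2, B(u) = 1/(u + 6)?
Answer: -8690/3 ≈ -2896.7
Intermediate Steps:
B(u) = 1/(6 + u)
Y(v, Z) = -5/3 (Y(v, Z) = 1/(6 - 3) - 1*2 = 1/3 - 2 = -5/3)
K = -3380/3 (K = -5/3 - 1*1125 = -5/3 - 1125 = -3380/3 ≈ -1126.7)
K - 1770 = -3380/3 - 1770 = -8690/3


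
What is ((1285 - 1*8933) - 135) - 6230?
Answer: -14013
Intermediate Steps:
((1285 - 1*8933) - 135) - 6230 = ((1285 - 8933) - 135) - 6230 = (-7648 - 135) - 6230 = -7783 - 6230 = -14013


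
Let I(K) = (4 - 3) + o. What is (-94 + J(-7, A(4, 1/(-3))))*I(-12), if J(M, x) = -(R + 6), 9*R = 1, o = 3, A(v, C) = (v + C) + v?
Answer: -3604/9 ≈ -400.44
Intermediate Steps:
A(v, C) = C + 2*v (A(v, C) = (C + v) + v = C + 2*v)
R = ⅑ (R = (⅑)*1 = ⅑ ≈ 0.11111)
J(M, x) = -55/9 (J(M, x) = -(⅑ + 6) = -1*55/9 = -55/9)
I(K) = 4 (I(K) = (4 - 3) + 3 = 1 + 3 = 4)
(-94 + J(-7, A(4, 1/(-3))))*I(-12) = (-94 - 55/9)*4 = -901/9*4 = -3604/9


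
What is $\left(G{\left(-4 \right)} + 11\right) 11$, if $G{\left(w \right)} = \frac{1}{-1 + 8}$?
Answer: $\frac{858}{7} \approx 122.57$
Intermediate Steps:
$G{\left(w \right)} = \frac{1}{7}$
$\left(G{\left(-4 \right)} + 11\right) 11 = \left(\frac{1}{7} + 11\right) 11 = \frac{78}{7} \cdot 11 = \frac{858}{7}$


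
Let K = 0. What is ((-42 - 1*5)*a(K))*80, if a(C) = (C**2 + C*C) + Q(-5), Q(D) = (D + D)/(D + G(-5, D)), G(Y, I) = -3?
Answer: -4700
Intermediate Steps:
Q(D) = 2*D/(-3 + D) (Q(D) = (D + D)/(D - 3) = (2*D)/(-3 + D) = 2*D/(-3 + D))
a(C) = 5/4 + 2*C**2 (a(C) = (C**2 + C*C) + 2*(-5)/(-3 - 5) = (C**2 + C**2) + 2*(-5)/(-8) = 2*C**2 + 2*(-5)*(-1/8) = 2*C**2 + 5/4 = 5/4 + 2*C**2)
((-42 - 1*5)*a(K))*80 = ((-42 - 1*5)*(5/4 + 2*0**2))*80 = ((-42 - 5)*(5/4 + 2*0))*80 = -47*(5/4 + 0)*80 = -47*5/4*80 = -235/4*80 = -4700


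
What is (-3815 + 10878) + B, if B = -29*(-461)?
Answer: 20432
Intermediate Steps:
B = 13369
(-3815 + 10878) + B = (-3815 + 10878) + 13369 = 7063 + 13369 = 20432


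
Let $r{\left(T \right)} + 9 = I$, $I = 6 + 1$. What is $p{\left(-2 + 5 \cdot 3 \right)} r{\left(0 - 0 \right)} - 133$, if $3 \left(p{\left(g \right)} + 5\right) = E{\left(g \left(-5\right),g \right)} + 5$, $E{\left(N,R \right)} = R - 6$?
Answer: $-131$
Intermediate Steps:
$I = 7$
$E{\left(N,R \right)} = -6 + R$ ($E{\left(N,R \right)} = R - 6 = -6 + R$)
$p{\left(g \right)} = - \frac{16}{3} + \frac{g}{3}$ ($p{\left(g \right)} = -5 + \frac{\left(-6 + g\right) + 5}{3} = -5 + \frac{-1 + g}{3} = -5 + \left(- \frac{1}{3} + \frac{g}{3}\right) = - \frac{16}{3} + \frac{g}{3}$)
$r{\left(T \right)} = -2$ ($r{\left(T \right)} = -9 + 7 = -2$)
$p{\left(-2 + 5 \cdot 3 \right)} r{\left(0 - 0 \right)} - 133 = \left(- \frac{16}{3} + \frac{-2 + 5 \cdot 3}{3}\right) \left(-2\right) - 133 = \left(- \frac{16}{3} + \frac{-2 + 15}{3}\right) \left(-2\right) - 133 = \left(- \frac{16}{3} + \frac{1}{3} \cdot 13\right) \left(-2\right) - 133 = \left(- \frac{16}{3} + \frac{13}{3}\right) \left(-2\right) - 133 = \left(-1\right) \left(-2\right) - 133 = 2 - 133 = -131$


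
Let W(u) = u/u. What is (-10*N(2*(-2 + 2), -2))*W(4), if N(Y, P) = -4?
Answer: 40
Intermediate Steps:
W(u) = 1
(-10*N(2*(-2 + 2), -2))*W(4) = -10*(-4)*1 = 40*1 = 40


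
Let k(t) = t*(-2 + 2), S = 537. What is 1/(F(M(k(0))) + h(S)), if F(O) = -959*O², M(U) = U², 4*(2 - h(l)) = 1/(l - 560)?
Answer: 92/185 ≈ 0.49730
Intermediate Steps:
h(l) = 2 - 1/(4*(-560 + l)) (h(l) = 2 - 1/(4*(l - 560)) = 2 - 1/(4*(-560 + l)))
k(t) = 0 (k(t) = t*0 = 0)
1/(F(M(k(0))) + h(S)) = 1/(-959*(0²)² + (-4481 + 8*537)/(4*(-560 + 537))) = 1/(-959*0² + (¼)*(-4481 + 4296)/(-23)) = 1/(-959*0 + (¼)*(-1/23)*(-185)) = 1/(0 + 185/92) = 1/(185/92) = 92/185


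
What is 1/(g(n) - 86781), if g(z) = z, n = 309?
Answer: -1/86472 ≈ -1.1564e-5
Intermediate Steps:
1/(g(n) - 86781) = 1/(309 - 86781) = 1/(-86472) = -1/86472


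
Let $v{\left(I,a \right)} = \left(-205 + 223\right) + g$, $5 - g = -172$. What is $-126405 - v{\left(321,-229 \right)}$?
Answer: $-126600$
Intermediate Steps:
$g = 177$ ($g = 5 - -172 = 5 + 172 = 177$)
$v{\left(I,a \right)} = 195$ ($v{\left(I,a \right)} = \left(-205 + 223\right) + 177 = 18 + 177 = 195$)
$-126405 - v{\left(321,-229 \right)} = -126405 - 195 = -126600$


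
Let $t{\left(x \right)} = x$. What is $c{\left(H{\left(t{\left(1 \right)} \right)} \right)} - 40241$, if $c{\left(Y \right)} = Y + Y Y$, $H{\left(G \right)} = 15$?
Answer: $-40001$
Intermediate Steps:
$c{\left(Y \right)} = Y + Y^{2}$
$c{\left(H{\left(t{\left(1 \right)} \right)} \right)} - 40241 = 15 \left(1 + 15\right) - 40241 = 15 \cdot 16 - 40241 = 240 - 40241 = -40001$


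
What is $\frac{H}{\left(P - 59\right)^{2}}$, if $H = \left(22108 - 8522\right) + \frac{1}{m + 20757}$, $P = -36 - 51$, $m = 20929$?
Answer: $\frac{566345997}{888578776} \approx 0.63736$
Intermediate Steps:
$P = -87$
$H = \frac{566345997}{41686}$ ($H = \left(22108 - 8522\right) + \frac{1}{20929 + 20757} = 13586 + \frac{1}{41686} = \frac{566345997}{41686} \approx 13586.0$)
$\frac{H}{\left(P - 59\right)^{2}} = \frac{566345997}{41686 \left(-87 - 59\right)^{2}} = \frac{566345997}{41686 \left(-146\right)^{2}} = \frac{566345997}{41686 \cdot 21316} = \frac{566345997}{41686} \cdot \frac{1}{21316} = \frac{566345997}{888578776}$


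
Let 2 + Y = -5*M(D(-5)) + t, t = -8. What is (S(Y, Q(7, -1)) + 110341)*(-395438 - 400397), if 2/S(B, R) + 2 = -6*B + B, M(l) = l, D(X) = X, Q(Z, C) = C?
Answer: -6761617097925/77 ≈ -8.7813e+10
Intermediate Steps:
Y = 15 (Y = -2 + (-5*(-5) - 8) = -2 + (25 - 8) = -2 + 17 = 15)
S(B, R) = 2/(-2 - 5*B) (S(B, R) = 2/(-2 + (-6*B + B)) = 2/(-2 - 5*B))
(S(Y, Q(7, -1)) + 110341)*(-395438 - 400397) = (-2/(2 + 5*15) + 110341)*(-395438 - 400397) = (-2/(2 + 75) + 110341)*(-795835) = (-2/77 + 110341)*(-795835) = (8496255/77)*(-795835) = -6761617097925/77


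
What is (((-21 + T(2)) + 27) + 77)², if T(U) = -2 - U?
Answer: 6241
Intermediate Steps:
(((-21 + T(2)) + 27) + 77)² = (((-21 + (-2 - 1*2)) + 27) + 77)² = (((-21 + (-2 - 2)) + 27) + 77)² = (((-21 - 4) + 27) + 77)² = ((-25 + 27) + 77)² = (2 + 77)² = 79² = 6241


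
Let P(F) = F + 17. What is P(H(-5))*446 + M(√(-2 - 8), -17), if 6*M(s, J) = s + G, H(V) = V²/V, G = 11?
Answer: 32123/6 + I*√10/6 ≈ 5353.8 + 0.52705*I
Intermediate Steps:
H(V) = V
M(s, J) = 11/6 + s/6 (M(s, J) = (s + 11)/6 = (11 + s)/6 = 11/6 + s/6)
P(F) = 17 + F
P(H(-5))*446 + M(√(-2 - 8), -17) = (17 - 5)*446 + (11/6 + √(-2 - 8)/6) = 12*446 + (11/6 + √(-10)/6) = 5352 + (11/6 + (I*√10)/6) = 5352 + (11/6 + I*√10/6) = 32123/6 + I*√10/6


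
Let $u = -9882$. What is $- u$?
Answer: $9882$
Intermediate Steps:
$- u = \left(-1\right) \left(-9882\right) = 9882$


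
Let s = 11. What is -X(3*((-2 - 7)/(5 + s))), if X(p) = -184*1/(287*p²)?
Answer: 47104/209223 ≈ 0.22514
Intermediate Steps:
X(p) = -184/(287*p²)
-X(3*((-2 - 7)/(5 + s))) = -(-184)/(287*(3*((-2 - 7)/(5 + 11)))²) = -(-184)/(287*(3*(-9/16))²) = -(-184)/(287*(-27/16)²) = -(-184)*256/(287*729) = -1*(-47104/209223) = 47104/209223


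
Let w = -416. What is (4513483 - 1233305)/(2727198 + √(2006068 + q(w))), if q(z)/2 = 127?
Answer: 1490949146874/1239601154147 - 1640089*√2006322/3718803462441 ≈ 1.2021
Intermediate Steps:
q(z) = 254 (q(z) = 2*127 = 254)
(4513483 - 1233305)/(2727198 + √(2006068 + q(w))) = (4513483 - 1233305)/(2727198 + √(2006068 + 254)) = 3280178/(2727198 + √2006322)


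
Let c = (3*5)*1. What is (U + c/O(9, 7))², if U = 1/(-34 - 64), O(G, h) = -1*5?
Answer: 87025/9604 ≈ 9.0613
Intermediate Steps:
O(G, h) = -5
U = -1/98 (U = 1/(-98) = -1/98 ≈ -0.010204)
c = 15 (c = 15*1 = 15)
(U + c/O(9, 7))² = (-1/98 + 15/(-5))² = (-1/98 + 15*(-⅕))² = (-1/98 - 3)² = (-295/98)² = 87025/9604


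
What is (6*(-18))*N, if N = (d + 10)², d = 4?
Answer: -21168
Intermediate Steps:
N = 196 (N = (4 + 10)² = 14² = 196)
(6*(-18))*N = (6*(-18))*196 = -108*196 = -21168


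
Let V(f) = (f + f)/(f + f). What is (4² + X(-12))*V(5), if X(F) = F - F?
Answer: 16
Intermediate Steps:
X(F) = 0
V(f) = 1 (V(f) = (2*f)/((2*f)) = (2*f)*(1/(2*f)) = 1)
(4² + X(-12))*V(5) = (4² + 0)*1 = (16 + 0)*1 = 16*1 = 16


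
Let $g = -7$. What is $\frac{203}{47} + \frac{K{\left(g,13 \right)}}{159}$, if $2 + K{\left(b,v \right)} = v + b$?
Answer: $\frac{32465}{7473} \approx 4.3443$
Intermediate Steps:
$K{\left(b,v \right)} = -2 + b + v$ ($K{\left(b,v \right)} = -2 + \left(v + b\right) = -2 + \left(b + v\right) = -2 + b + v$)
$\frac{203}{47} + \frac{K{\left(g,13 \right)}}{159} = \frac{203}{47} + \frac{-2 - 7 + 13}{159} = 203 \cdot \frac{1}{47} + 4 \cdot \frac{1}{159} = \frac{203}{47} + \frac{4}{159} = \frac{32465}{7473}$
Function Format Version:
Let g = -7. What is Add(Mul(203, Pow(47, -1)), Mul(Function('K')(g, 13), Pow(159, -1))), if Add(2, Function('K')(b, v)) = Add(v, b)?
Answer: Rational(32465, 7473) ≈ 4.3443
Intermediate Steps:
Function('K')(b, v) = Add(-2, b, v) (Function('K')(b, v) = Add(-2, Add(v, b)) = Add(-2, Add(b, v)) = Add(-2, b, v))
Add(Mul(203, Pow(47, -1)), Mul(Function('K')(g, 13), Pow(159, -1))) = Add(Mul(203, Pow(47, -1)), Mul(Add(-2, -7, 13), Pow(159, -1))) = Add(Mul(203, Rational(1, 47)), Mul(4, Rational(1, 159))) = Add(Rational(203, 47), Rational(4, 159)) = Rational(32465, 7473)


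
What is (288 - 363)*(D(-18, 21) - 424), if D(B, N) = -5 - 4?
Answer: 32475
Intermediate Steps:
D(B, N) = -9
(288 - 363)*(D(-18, 21) - 424) = (288 - 363)*(-9 - 424) = -75*(-433) = 32475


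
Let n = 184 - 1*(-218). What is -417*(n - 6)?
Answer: -165132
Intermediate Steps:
n = 402 (n = 184 + 218 = 402)
-417*(n - 6) = -417*(402 - 6) = -417*396 = -165132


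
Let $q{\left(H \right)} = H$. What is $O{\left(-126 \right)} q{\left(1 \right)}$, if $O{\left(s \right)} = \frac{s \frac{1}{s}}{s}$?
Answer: $- \frac{1}{126} \approx -0.0079365$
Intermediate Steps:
$O{\left(s \right)} = \frac{1}{s}$ ($O{\left(s \right)} = 1 \frac{1}{s} = \frac{1}{s}$)
$O{\left(-126 \right)} q{\left(1 \right)} = \frac{1}{-126} \cdot 1 = \left(- \frac{1}{126}\right) 1 = - \frac{1}{126}$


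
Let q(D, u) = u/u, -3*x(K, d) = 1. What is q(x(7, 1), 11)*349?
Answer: 349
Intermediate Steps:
x(K, d) = -⅓ (x(K, d) = -⅓*1 = -⅓)
q(D, u) = 1
q(x(7, 1), 11)*349 = 1*349 = 349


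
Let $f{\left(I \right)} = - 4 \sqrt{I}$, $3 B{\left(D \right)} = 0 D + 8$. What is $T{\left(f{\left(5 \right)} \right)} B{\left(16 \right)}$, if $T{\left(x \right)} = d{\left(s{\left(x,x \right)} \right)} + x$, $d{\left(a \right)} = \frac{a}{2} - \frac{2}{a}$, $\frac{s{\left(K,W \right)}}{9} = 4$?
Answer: $\frac{1292}{27} - \frac{32 \sqrt{5}}{3} \approx 24.0$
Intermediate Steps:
$s{\left(K,W \right)} = 36$ ($s{\left(K,W \right)} = 9 \cdot 4 = 36$)
$d{\left(a \right)} = \frac{a}{2} - \frac{2}{a}$ ($d{\left(a \right)} = a \frac{1}{2} - \frac{2}{a} = \frac{a}{2} - \frac{2}{a}$)
$B{\left(D \right)} = \frac{8}{3}$ ($B{\left(D \right)} = \frac{0 D + 8}{3} = \frac{0 + 8}{3} = \frac{1}{3} \cdot 8 = \frac{8}{3}$)
$T{\left(x \right)} = \frac{323}{18} + x$ ($T{\left(x \right)} = \left(\frac{1}{2} \cdot 36 - \frac{2}{36}\right) + x = \left(18 - \frac{1}{18}\right) + x = \frac{323}{18} + x$)
$T{\left(f{\left(5 \right)} \right)} B{\left(16 \right)} = \left(\frac{323}{18} - 4 \sqrt{5}\right) \frac{8}{3} = \frac{1292}{27} - \frac{32 \sqrt{5}}{3}$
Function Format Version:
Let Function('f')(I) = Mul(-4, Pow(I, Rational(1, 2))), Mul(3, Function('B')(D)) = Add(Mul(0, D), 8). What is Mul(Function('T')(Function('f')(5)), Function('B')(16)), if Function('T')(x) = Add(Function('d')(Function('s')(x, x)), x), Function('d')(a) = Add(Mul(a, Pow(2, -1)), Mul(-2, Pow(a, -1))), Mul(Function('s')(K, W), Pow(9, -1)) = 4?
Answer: Add(Rational(1292, 27), Mul(Rational(-32, 3), Pow(5, Rational(1, 2)))) ≈ 24.000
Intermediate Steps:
Function('s')(K, W) = 36 (Function('s')(K, W) = Mul(9, 4) = 36)
Function('d')(a) = Add(Mul(Rational(1, 2), a), Mul(-2, Pow(a, -1))) (Function('d')(a) = Add(Mul(a, Rational(1, 2)), Mul(-2, Pow(a, -1))) = Add(Mul(Rational(1, 2), a), Mul(-2, Pow(a, -1))))
Function('B')(D) = Rational(8, 3) (Function('B')(D) = Mul(Rational(1, 3), Add(Mul(0, D), 8)) = Mul(Rational(1, 3), Add(0, 8)) = Mul(Rational(1, 3), 8) = Rational(8, 3))
Function('T')(x) = Add(Rational(323, 18), x) (Function('T')(x) = Add(Add(Mul(Rational(1, 2), 36), Mul(-2, Pow(36, -1))), x) = Add(Add(18, Mul(-2, Rational(1, 36))), x) = Add(Add(18, Rational(-1, 18)), x) = Add(Rational(323, 18), x))
Mul(Function('T')(Function('f')(5)), Function('B')(16)) = Mul(Add(Rational(323, 18), Mul(-4, Pow(5, Rational(1, 2)))), Rational(8, 3)) = Add(Rational(1292, 27), Mul(Rational(-32, 3), Pow(5, Rational(1, 2))))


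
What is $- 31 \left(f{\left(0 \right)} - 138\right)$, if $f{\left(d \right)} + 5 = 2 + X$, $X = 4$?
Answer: $4247$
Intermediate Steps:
$f{\left(d \right)} = 1$ ($f{\left(d \right)} = -5 + \left(2 + 4\right) = -5 + 6 = 1$)
$- 31 \left(f{\left(0 \right)} - 138\right) = - 31 \left(1 - 138\right) = \left(-31\right) \left(-137\right) = 4247$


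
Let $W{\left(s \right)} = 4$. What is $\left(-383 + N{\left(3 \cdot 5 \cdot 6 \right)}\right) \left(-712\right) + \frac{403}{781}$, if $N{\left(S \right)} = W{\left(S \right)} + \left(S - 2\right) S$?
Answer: $- \frac{4193338549}{781} \approx -5.3692 \cdot 10^{6}$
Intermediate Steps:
$N{\left(S \right)} = 4 + S \left(-2 + S\right)$ ($N{\left(S \right)} = 4 + \left(S - 2\right) S = 4 + \left(-2 + S\right) S = 4 + S \left(-2 + S\right)$)
$\left(-383 + N{\left(3 \cdot 5 \cdot 6 \right)}\right) \left(-712\right) + \frac{403}{781} = \left(-383 + \left(4 + \left(3 \cdot 5 \cdot 6\right)^{2} - 2 \cdot 3 \cdot 5 \cdot 6\right)\right) \left(-712\right) + \frac{403}{781} = \left(-383 + \left(4 + \left(15 \cdot 6\right)^{2} - 2 \cdot 15 \cdot 6\right)\right) \left(-712\right) + 403 \cdot \frac{1}{781} = \left(-383 + \left(4 + 90^{2} - 180\right)\right) \left(-712\right) + \frac{403}{781} = \left(-383 + \left(4 + 8100 - 180\right)\right) \left(-712\right) + \frac{403}{781} = \left(-383 + 7924\right) \left(-712\right) + \frac{403}{781} = 7541 \left(-712\right) + \frac{403}{781} = -5369192 + \frac{403}{781} = - \frac{4193338549}{781}$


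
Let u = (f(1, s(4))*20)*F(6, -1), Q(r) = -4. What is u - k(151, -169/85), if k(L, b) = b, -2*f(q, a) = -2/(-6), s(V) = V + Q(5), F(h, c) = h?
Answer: -1531/85 ≈ -18.012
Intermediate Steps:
s(V) = -4 + V (s(V) = V - 4 = -4 + V)
f(q, a) = -⅙ (f(q, a) = -(-1)/(-6) = -(-1)*(-1)/6 = -½*⅓ = -⅙)
u = -20 (u = -⅙*20*6 = -10/3*6 = -20)
u - k(151, -169/85) = -20 - (-169)/85 = -20 - 1*(-169/85) = -20 + 169/85 = -1531/85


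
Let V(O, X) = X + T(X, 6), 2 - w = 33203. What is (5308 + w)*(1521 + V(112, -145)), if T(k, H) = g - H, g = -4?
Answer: -38101838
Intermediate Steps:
w = -33201 (w = 2 - 1*33203 = 2 - 33203 = -33201)
T(k, H) = -4 - H
V(O, X) = -10 + X (V(O, X) = X + (-4 - 1*6) = X + (-4 - 6) = X - 10 = -10 + X)
(5308 + w)*(1521 + V(112, -145)) = (5308 - 33201)*(1521 + (-10 - 145)) = -27893*(1521 - 155) = -27893*1366 = -38101838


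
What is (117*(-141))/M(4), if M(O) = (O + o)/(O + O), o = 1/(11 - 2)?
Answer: -1187784/37 ≈ -32102.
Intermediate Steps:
o = ⅑ (o = 1/9 = ⅑ ≈ 0.11111)
M(O) = (⅑ + O)/(2*O) (M(O) = (O + ⅑)/(O + O) = (⅑ + O)/((2*O)) = (⅑ + O)*(1/(2*O)) = (⅑ + O)/(2*O))
(117*(-141))/M(4) = (117*(-141))/(((1/18)*(1 + 9*4)/4)) = -16497*72/(1 + 36) = -16497/((1/18)*(¼)*37) = -16497/37/72 = -16497*72/37 = -1187784/37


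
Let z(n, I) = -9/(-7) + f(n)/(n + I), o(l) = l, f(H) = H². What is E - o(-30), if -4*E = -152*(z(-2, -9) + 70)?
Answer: 209828/77 ≈ 2725.0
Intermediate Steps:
z(n, I) = 9/7 + n²/(I + n) (z(n, I) = -9/(-7) + n²/(n + I) = -9*(-⅐) + n²/(I + n) = 9/7 + n²/(I + n))
E = 207518/77 (E = -(-38)*(((-2)² + (9/7)*(-9) + (9/7)*(-2))/(-9 - 2) + 70) = -(-38)*((4 - 81/7 - 18/7)/(-11) + 70) = -(-38)*(-1/11*(-71/7) + 70) = -(-38)*(71/77 + 70) = -(-38)*5461/77 = -¼*(-830072/77) = 207518/77 ≈ 2695.0)
E - o(-30) = 207518/77 - 1*(-30) = 207518/77 + 30 = 209828/77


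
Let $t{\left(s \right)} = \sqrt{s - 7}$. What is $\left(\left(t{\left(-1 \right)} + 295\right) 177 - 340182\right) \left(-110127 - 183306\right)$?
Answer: $84499020711 - 103875282 i \sqrt{2} \approx 8.4499 \cdot 10^{10} - 1.469 \cdot 10^{8} i$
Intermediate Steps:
$t{\left(s \right)} = \sqrt{-7 + s}$
$\left(\left(t{\left(-1 \right)} + 295\right) 177 - 340182\right) \left(-110127 - 183306\right) = \left(\left(\sqrt{-7 - 1} + 295\right) 177 - 340182\right) \left(-110127 - 183306\right) = \left(\left(\sqrt{-8} + 295\right) 177 - 340182\right) \left(-110127 - 183306\right) = \left(\left(2 i \sqrt{2} + 295\right) 177 - 340182\right) \left(-293433\right) = \left(\left(295 + 2 i \sqrt{2}\right) 177 - 340182\right) \left(-293433\right) = \left(\left(52215 + 354 i \sqrt{2}\right) - 340182\right) \left(-293433\right) = \left(-287967 + 354 i \sqrt{2}\right) \left(-293433\right) = 84499020711 - 103875282 i \sqrt{2}$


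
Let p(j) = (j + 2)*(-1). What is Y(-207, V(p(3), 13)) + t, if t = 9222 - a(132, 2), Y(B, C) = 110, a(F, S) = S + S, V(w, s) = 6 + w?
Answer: 9328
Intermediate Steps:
p(j) = -2 - j (p(j) = (2 + j)*(-1) = -2 - j)
a(F, S) = 2*S
t = 9218 (t = 9222 - 2*2 = 9222 - 1*4 = 9222 - 4 = 9218)
Y(-207, V(p(3), 13)) + t = 110 + 9218 = 9328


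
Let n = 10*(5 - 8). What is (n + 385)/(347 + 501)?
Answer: 355/848 ≈ 0.41863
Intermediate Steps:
n = -30 (n = 10*(-3) = -30)
(n + 385)/(347 + 501) = (-30 + 385)/(347 + 501) = 355/848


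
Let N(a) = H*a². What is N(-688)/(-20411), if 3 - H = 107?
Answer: 49227776/20411 ≈ 2411.8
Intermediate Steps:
H = -104 (H = 3 - 1*107 = 3 - 107 = -104)
N(a) = -104*a²
N(-688)/(-20411) = -104*(-688)²/(-20411) = -104*473344*(-1/20411) = -49227776*(-1/20411) = 49227776/20411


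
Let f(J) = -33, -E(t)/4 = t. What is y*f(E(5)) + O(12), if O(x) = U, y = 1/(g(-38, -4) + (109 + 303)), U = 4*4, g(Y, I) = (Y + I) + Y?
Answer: 5279/332 ≈ 15.901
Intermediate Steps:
E(t) = -4*t
g(Y, I) = I + 2*Y (g(Y, I) = (I + Y) + Y = I + 2*Y)
U = 16
y = 1/332 (y = 1/((-4 + 2*(-38)) + (109 + 303)) = 1/((-4 - 76) + 412) = 1/(-80 + 412) = 1/332 ≈ 0.0030120)
O(x) = 16
y*f(E(5)) + O(12) = (1/332)*(-33) + 16 = -33/332 + 16 = 5279/332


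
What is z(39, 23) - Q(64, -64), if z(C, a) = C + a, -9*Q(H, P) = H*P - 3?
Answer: -3541/9 ≈ -393.44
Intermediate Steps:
Q(H, P) = ⅓ - H*P/9 (Q(H, P) = -(H*P - 3)/9 = -(-3 + H*P)/9 = ⅓ - H*P/9)
z(39, 23) - Q(64, -64) = (39 + 23) - (⅓ - ⅑*64*(-64)) = 62 - (⅓ + 4096/9) = 62 - 1*4099/9 = 62 - 4099/9 = -3541/9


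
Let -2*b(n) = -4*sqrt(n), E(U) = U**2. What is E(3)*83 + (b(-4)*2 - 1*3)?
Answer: 744 + 8*I ≈ 744.0 + 8.0*I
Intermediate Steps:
b(n) = 2*sqrt(n) (b(n) = -(-2)*sqrt(n) = 2*sqrt(n))
E(3)*83 + (b(-4)*2 - 1*3) = 3**2*83 + ((2*sqrt(-4))*2 - 1*3) = 9*83 + ((2*(2*I))*2 - 3) = 747 + ((4*I)*2 - 3) = 747 + (8*I - 3) = 747 + (-3 + 8*I) = 744 + 8*I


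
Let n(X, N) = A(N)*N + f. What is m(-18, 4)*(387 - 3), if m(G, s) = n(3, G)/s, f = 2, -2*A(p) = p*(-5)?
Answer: 77952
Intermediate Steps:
A(p) = 5*p/2 (A(p) = -p*(-5)/2 = -(-5)*p/2 = 5*p/2)
n(X, N) = 2 + 5*N²/2 (n(X, N) = (5*N/2)*N + 2 = 5*N²/2 + 2 = 2 + 5*N²/2)
m(G, s) = (2 + 5*G²/2)/s
m(-18, 4)*(387 - 3) = ((½)*(4 + 5*(-18)²)/4)*(387 - 3) = ((½)*(¼)*(4 + 5*324))*384 = ((½)*(¼)*(4 + 1620))*384 = ((½)*(¼)*1624)*384 = 203*384 = 77952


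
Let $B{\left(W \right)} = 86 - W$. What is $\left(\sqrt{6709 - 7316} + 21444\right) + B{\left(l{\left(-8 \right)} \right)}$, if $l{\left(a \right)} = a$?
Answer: $21538 + i \sqrt{607} \approx 21538.0 + 24.637 i$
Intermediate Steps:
$\left(\sqrt{6709 - 7316} + 21444\right) + B{\left(l{\left(-8 \right)} \right)} = \left(\sqrt{6709 - 7316} + 21444\right) + \left(86 - -8\right) = \left(\sqrt{-607} + 21444\right) + \left(86 + 8\right) = \left(i \sqrt{607} + 21444\right) + 94 = \left(21444 + i \sqrt{607}\right) + 94 = 21538 + i \sqrt{607}$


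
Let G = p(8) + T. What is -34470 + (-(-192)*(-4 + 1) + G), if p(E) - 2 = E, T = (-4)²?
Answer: -35020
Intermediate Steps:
T = 16
p(E) = 2 + E
G = 26 (G = (2 + 8) + 16 = 10 + 16 = 26)
-34470 + (-(-192)*(-4 + 1) + G) = -34470 + (-(-192)*(-4 + 1) + 26) = -34470 + (-(-192)*(-3) + 26) = -34470 + (-48*12 + 26) = -34470 + (-576 + 26) = -34470 - 550 = -35020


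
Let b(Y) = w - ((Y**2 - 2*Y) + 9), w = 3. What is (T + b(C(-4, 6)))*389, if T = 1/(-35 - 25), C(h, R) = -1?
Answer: -210449/60 ≈ -3507.5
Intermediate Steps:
b(Y) = -6 - Y**2 + 2*Y (b(Y) = 3 - ((Y**2 - 2*Y) + 9) = 3 - (9 + Y**2 - 2*Y) = 3 + (-9 - Y**2 + 2*Y) = -6 - Y**2 + 2*Y)
T = -1/60 (T = 1/(-60) = -1/60 ≈ -0.016667)
(T + b(C(-4, 6)))*389 = (-1/60 + (-6 - 1*(-1)**2 + 2*(-1)))*389 = (-1/60 + (-6 - 1*1 - 2))*389 = (-1/60 + (-6 - 1 - 2))*389 = (-1/60 - 9)*389 = -541/60*389 = -210449/60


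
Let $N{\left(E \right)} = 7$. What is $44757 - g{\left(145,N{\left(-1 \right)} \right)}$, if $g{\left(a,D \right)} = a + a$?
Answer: $44467$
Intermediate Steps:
$g{\left(a,D \right)} = 2 a$
$44757 - g{\left(145,N{\left(-1 \right)} \right)} = 44757 - 2 \cdot 145 = 44757 - 290 = 44467$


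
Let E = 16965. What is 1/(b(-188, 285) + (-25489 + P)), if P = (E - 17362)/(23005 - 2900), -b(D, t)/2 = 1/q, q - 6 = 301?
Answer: -6172235/157324260004 ≈ -3.9233e-5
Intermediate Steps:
q = 307 (q = 6 + 301 = 307)
b(D, t) = -2/307
P = -397/20105 (P = (16965 - 17362)/(23005 - 2900) = -397/20105 ≈ -0.019746)
1/(b(-188, 285) + (-25489 + P)) = 1/(-2/307 + (-25489 - 397/20105)) = 1/(-2/307 - 512456742/20105) = 1/(-157324260004/6172235) = -6172235/157324260004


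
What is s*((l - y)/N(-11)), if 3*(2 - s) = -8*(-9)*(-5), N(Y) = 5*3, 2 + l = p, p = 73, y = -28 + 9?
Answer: 732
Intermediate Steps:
y = -19
l = 71 (l = -2 + 73 = 71)
N(Y) = 15
s = 122 (s = 2 - (-8*(-9))*(-5)/3 = 2 - 24*(-5) = 2 - ⅓*(-360) = 2 + 120 = 122)
s*((l - y)/N(-11)) = 122*((71 - 1*(-19))/15) = 122*((71 + 19)*(1/15)) = 122*(90*(1/15)) = 122*6 = 732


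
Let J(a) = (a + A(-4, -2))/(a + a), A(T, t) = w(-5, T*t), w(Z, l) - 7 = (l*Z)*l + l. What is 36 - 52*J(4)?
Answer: 3985/2 ≈ 1992.5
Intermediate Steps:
w(Z, l) = 7 + l + Z*l² (w(Z, l) = 7 + ((l*Z)*l + l) = 7 + ((Z*l)*l + l) = 7 + (Z*l² + l) = 7 + (l + Z*l²) = 7 + l + Z*l²)
A(T, t) = 7 + T*t - 5*T²*t²
J(a) = (-305 + a)/(2*a) (J(a) = (a + (7 - 4*(-2) - 5*(-4)²*(-2)²))/(a + a) = (a + (7 + 8 - 5*16*4))/((2*a)) = (a + (7 + 8 - 320))*(1/(2*a)) = (a - 305)*(1/(2*a)) = (-305 + a)*(1/(2*a)) = (-305 + a)/(2*a))
36 - 52*J(4) = 36 - 26*(-305 + 4)/4 = 36 - 26*(-301)/4 = 36 - 52*(-301/8) = 36 + 3913/2 = 3985/2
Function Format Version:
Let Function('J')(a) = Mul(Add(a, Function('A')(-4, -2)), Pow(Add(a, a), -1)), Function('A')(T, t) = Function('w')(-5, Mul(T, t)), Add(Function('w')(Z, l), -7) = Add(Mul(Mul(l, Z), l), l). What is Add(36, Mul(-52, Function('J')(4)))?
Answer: Rational(3985, 2) ≈ 1992.5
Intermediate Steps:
Function('w')(Z, l) = Add(7, l, Mul(Z, Pow(l, 2))) (Function('w')(Z, l) = Add(7, Add(Mul(Mul(l, Z), l), l)) = Add(7, Add(Mul(Mul(Z, l), l), l)) = Add(7, Add(Mul(Z, Pow(l, 2)), l)) = Add(7, Add(l, Mul(Z, Pow(l, 2)))) = Add(7, l, Mul(Z, Pow(l, 2))))
Function('A')(T, t) = Add(7, Mul(T, t), Mul(-5, Pow(T, 2), Pow(t, 2))) (Function('A')(T, t) = Add(7, Mul(T, t), Mul(-5, Pow(Mul(T, t), 2))) = Add(7, Mul(T, t), Mul(-5, Mul(Pow(T, 2), Pow(t, 2)))) = Add(7, Mul(T, t), Mul(-5, Pow(T, 2), Pow(t, 2))))
Function('J')(a) = Mul(Rational(1, 2), Pow(a, -1), Add(-305, a)) (Function('J')(a) = Mul(Add(a, Add(7, Mul(-4, -2), Mul(-5, Pow(-4, 2), Pow(-2, 2)))), Pow(Add(a, a), -1)) = Mul(Add(a, Add(7, 8, Mul(-5, 16, 4))), Pow(Mul(2, a), -1)) = Mul(Add(a, Add(7, 8, -320)), Mul(Rational(1, 2), Pow(a, -1))) = Mul(Add(a, -305), Mul(Rational(1, 2), Pow(a, -1))) = Mul(Add(-305, a), Mul(Rational(1, 2), Pow(a, -1))) = Mul(Rational(1, 2), Pow(a, -1), Add(-305, a)))
Add(36, Mul(-52, Function('J')(4))) = Add(36, Mul(-52, Mul(Rational(1, 2), Pow(4, -1), Add(-305, 4)))) = Add(36, Mul(-52, Mul(Rational(1, 2), Rational(1, 4), -301))) = Add(36, Mul(-52, Rational(-301, 8))) = Add(36, Rational(3913, 2)) = Rational(3985, 2)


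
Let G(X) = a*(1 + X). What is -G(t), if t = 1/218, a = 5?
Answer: -1095/218 ≈ -5.0229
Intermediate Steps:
t = 1/218 ≈ 0.0045872
G(X) = 5 + 5*X (G(X) = 5*(1 + X) = 5 + 5*X)
-G(t) = -(5 + 5*(1/218)) = -(5 + 5/218) = -1*1095/218 = -1095/218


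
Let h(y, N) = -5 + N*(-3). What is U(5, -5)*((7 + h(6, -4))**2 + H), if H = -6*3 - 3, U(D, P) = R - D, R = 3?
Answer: -350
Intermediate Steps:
h(y, N) = -5 - 3*N
U(D, P) = 3 - D
H = -21 (H = -18 - 3 = -21)
U(5, -5)*((7 + h(6, -4))**2 + H) = (3 - 1*5)*((7 + (-5 - 3*(-4)))**2 - 21) = (3 - 5)*((7 + (-5 + 12))**2 - 21) = -2*((7 + 7)**2 - 21) = -2*(14**2 - 21) = -2*(196 - 21) = -2*175 = -350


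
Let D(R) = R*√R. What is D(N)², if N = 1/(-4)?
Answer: -1/64 ≈ -0.015625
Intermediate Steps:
N = -¼ ≈ -0.25000
D(R) = R^(3/2)
D(N)² = ((-¼)^(3/2))² = (-I/8)² = -1/64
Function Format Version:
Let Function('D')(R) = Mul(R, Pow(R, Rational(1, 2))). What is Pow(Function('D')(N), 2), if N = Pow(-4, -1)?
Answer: Rational(-1, 64) ≈ -0.015625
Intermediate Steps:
N = Rational(-1, 4) ≈ -0.25000
Function('D')(R) = Pow(R, Rational(3, 2))
Pow(Function('D')(N), 2) = Pow(Pow(Rational(-1, 4), Rational(3, 2)), 2) = Pow(Mul(Rational(-1, 8), I), 2) = Rational(-1, 64)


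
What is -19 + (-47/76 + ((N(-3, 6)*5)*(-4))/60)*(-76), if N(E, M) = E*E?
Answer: 256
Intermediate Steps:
N(E, M) = E²
-19 + (-47/76 + ((N(-3, 6)*5)*(-4))/60)*(-76) = -19 + (-47/76 + (((-3)²*5)*(-4))/60)*(-76) = -19 + (-47*1/76 + ((9*5)*(-4))*(1/60))*(-76) = -19 + (-47/76 + (45*(-4))*(1/60))*(-76) = -19 + (-47/76 - 180*1/60)*(-76) = -19 + (-47/76 - 3)*(-76) = -19 - 275/76*(-76) = -19 + 275 = 256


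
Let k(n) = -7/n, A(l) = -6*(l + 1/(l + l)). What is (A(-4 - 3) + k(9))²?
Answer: 6885376/3969 ≈ 1734.8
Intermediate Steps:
A(l) = -6*l - 3/l (A(l) = -6*(l + 1/(2*l)) = -6*l - 3/l)
(A(-4 - 3) + k(9))² = ((-6*(-4 - 3) - 3/(-4 - 3)) - 7/9)² = ((-6*(-7) - 3/(-7)) - 7*⅑)² = ((42 - 3*(-⅐)) - 7/9)² = ((42 + 3/7) - 7/9)² = (297/7 - 7/9)² = (2624/63)² = 6885376/3969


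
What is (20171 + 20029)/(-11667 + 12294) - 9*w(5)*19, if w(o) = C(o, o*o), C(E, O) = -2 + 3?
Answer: -22339/209 ≈ -106.89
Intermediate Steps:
C(E, O) = 1
w(o) = 1
(20171 + 20029)/(-11667 + 12294) - 9*w(5)*19 = (20171 + 20029)/(-11667 + 12294) - 9*1*19 = 40200/627 - 9*19 = 40200*(1/627) - 171 = 13400/209 - 171 = -22339/209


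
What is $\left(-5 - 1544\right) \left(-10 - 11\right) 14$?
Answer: $455406$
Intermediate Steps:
$\left(-5 - 1544\right) \left(-10 - 11\right) 14 = - 1549 \left(\left(-21\right) 14\right) = \left(-1549\right) \left(-294\right) = 455406$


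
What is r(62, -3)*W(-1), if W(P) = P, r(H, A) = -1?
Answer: 1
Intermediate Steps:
r(62, -3)*W(-1) = -1*(-1) = 1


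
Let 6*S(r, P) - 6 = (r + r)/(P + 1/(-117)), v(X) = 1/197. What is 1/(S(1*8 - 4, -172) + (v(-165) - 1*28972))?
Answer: -3964625/114859161482 ≈ -3.4517e-5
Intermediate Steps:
v(X) = 1/197
S(r, P) = 1 + r/(3*(-1/117 + P)) (S(r, P) = 1 + ((r + r)/(P + 1/(-117)))/6 = 1 + ((2*r)/(P - 1/117))/6 = 1 + ((2*r)/(-1/117 + P))/6 = 1 + (2*r/(-1/117 + P))/6 = 1 + r/(3*(-1/117 + P)))
1/(S(1*8 - 4, -172) + (v(-165) - 1*28972)) = 1/((-1 + 39*(1*8 - 4) + 117*(-172))/(-1 + 117*(-172)) + (1/197 - 1*28972)) = 1/((-1 + 39*(8 - 4) - 20124)/(-1 - 20124) + (1/197 - 28972)) = 1/((-1 + 39*4 - 20124)/(-20125) - 5707483/197) = 1/(-(-1 + 156 - 20124)/20125 - 5707483/197) = 1/(-1/20125*(-19969) - 5707483/197) = 1/(19969/20125 - 5707483/197) = 1/(-114859161482/3964625) = -3964625/114859161482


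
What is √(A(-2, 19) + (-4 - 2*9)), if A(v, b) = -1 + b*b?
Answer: 13*√2 ≈ 18.385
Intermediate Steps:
A(v, b) = -1 + b²
√(A(-2, 19) + (-4 - 2*9)) = √((-1 + 19²) + (-4 - 2*9)) = √((-1 + 361) + (-4 - 18)) = √(360 - 22) = √338 = 13*√2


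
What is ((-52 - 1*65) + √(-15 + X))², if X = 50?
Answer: (117 - √35)² ≈ 12340.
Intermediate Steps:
((-52 - 1*65) + √(-15 + X))² = ((-52 - 1*65) + √(-15 + 50))² = ((-52 - 65) + √35)² = (-117 + √35)²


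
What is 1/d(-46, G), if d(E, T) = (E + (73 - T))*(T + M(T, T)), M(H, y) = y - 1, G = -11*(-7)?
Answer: -1/7650 ≈ -0.00013072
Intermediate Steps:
G = 77
M(H, y) = -1 + y
d(E, T) = (-1 + 2*T)*(73 + E - T) (d(E, T) = (E + (73 - T))*(T + (-1 + T)) = (73 + E - T)*(-1 + 2*T) = (-1 + 2*T)*(73 + E - T))
1/d(-46, G) = 1/(-73 - 1*(-46) - 2*77² + 147*77 + 2*(-46)*77) = 1/(-73 + 46 - 2*5929 + 11319 - 7084) = 1/(-73 + 46 - 11858 + 11319 - 7084) = 1/(-7650) = -1/7650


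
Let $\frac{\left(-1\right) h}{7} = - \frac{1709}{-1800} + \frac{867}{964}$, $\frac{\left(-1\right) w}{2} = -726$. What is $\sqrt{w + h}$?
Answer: $\frac{\sqrt{300894991094}}{14460} \approx 37.935$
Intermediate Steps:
$w = 1452$ ($w = \left(-2\right) \left(-726\right) = 1452$)
$h = - \frac{5614133}{433800}$ ($h = - 7 \left(- \frac{1709}{-1800} + \frac{867}{964}\right) = - 7 \left(\left(-1709\right) \left(- \frac{1}{1800}\right) + 867 \cdot \frac{1}{964}\right) = - 7 \left(\frac{1709}{1800} + \frac{867}{964}\right) = \left(-7\right) \frac{802019}{433800} = - \frac{5614133}{433800} \approx -12.942$)
$\sqrt{w + h} = \sqrt{1452 - \frac{5614133}{433800}} = \sqrt{\frac{624263467}{433800}} = \frac{\sqrt{300894991094}}{14460}$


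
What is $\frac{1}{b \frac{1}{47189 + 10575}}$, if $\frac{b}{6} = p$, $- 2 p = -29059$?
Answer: $\frac{57764}{87177} \approx 0.66261$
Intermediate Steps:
$p = \frac{29059}{2}$ ($p = \left(- \frac{1}{2}\right) \left(-29059\right) = \frac{29059}{2} \approx 14530.0$)
$b = 87177$ ($b = 6 \cdot \frac{29059}{2} = 87177$)
$\frac{1}{b \frac{1}{47189 + 10575}} = \frac{1}{87177 \frac{1}{47189 + 10575}} = \frac{1}{87177 \cdot \frac{1}{57764}} = \frac{1}{\frac{87177}{57764}} = \frac{57764}{87177}$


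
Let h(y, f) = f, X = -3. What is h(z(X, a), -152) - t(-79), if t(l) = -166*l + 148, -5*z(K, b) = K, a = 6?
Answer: -13414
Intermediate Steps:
z(K, b) = -K/5
t(l) = 148 - 166*l
h(z(X, a), -152) - t(-79) = -152 - (148 - 166*(-79)) = -152 - (148 + 13114) = -152 - 1*13262 = -152 - 13262 = -13414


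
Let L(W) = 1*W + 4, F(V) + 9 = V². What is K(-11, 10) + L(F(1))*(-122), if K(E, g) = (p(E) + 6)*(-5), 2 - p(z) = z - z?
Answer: 448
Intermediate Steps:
p(z) = 2 (p(z) = 2 - (z - z) = 2 - 1*0 = 2 + 0 = 2)
F(V) = -9 + V²
K(E, g) = -40 (K(E, g) = (2 + 6)*(-5) = 8*(-5) = -40)
L(W) = 4 + W (L(W) = W + 4 = 4 + W)
K(-11, 10) + L(F(1))*(-122) = -40 + (4 + (-9 + 1²))*(-122) = -40 + (4 + (-9 + 1))*(-122) = -40 + (4 - 8)*(-122) = -40 - 4*(-122) = -40 + 488 = 448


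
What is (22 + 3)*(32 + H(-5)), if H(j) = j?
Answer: 675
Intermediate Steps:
(22 + 3)*(32 + H(-5)) = (22 + 3)*(32 - 5) = 25*27 = 675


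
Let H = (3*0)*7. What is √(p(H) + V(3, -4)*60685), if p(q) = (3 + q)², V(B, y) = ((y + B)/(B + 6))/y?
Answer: 247/6 ≈ 41.167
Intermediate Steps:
V(B, y) = (B + y)/(y*(6 + B)) (V(B, y) = ((B + y)/(6 + B))/y = (B + y)/(y*(6 + B)))
H = 0 (H = 0*7 = 0)
√(p(H) + V(3, -4)*60685) = √((3 + 0)² + ((3 - 4)/((-4)*(6 + 3)))*60685) = √(3² - ¼*(-1)/9*60685) = √(9 - ¼*⅑*(-1)*60685) = √(9 + (1/36)*60685) = √(9 + 60685/36) = √(61009/36) = 247/6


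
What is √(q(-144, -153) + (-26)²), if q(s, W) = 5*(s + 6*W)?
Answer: I*√4634 ≈ 68.073*I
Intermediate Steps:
q(s, W) = 5*s + 30*W
√(q(-144, -153) + (-26)²) = √((5*(-144) + 30*(-153)) + (-26)²) = √((-720 - 4590) + 676) = √(-5310 + 676) = √(-4634) = I*√4634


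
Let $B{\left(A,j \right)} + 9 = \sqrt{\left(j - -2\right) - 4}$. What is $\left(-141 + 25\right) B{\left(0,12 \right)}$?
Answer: $1044 - 116 \sqrt{10} \approx 677.18$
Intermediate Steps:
$B{\left(A,j \right)} = -9 + \sqrt{-2 + j}$ ($B{\left(A,j \right)} = -9 + \sqrt{\left(j - -2\right) - 4} = -9 + \sqrt{\left(j + 2\right) - 4} = -9 + \sqrt{\left(2 + j\right) - 4} = -9 + \sqrt{-2 + j}$)
$\left(-141 + 25\right) B{\left(0,12 \right)} = \left(-141 + 25\right) \left(-9 + \sqrt{-2 + 12}\right) = - 116 \left(-9 + \sqrt{10}\right) = 1044 - 116 \sqrt{10}$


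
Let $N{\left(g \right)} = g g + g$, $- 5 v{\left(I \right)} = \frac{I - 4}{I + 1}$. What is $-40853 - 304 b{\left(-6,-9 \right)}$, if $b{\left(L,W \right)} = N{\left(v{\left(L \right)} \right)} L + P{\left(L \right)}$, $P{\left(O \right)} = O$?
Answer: $- \frac{986669}{25} \approx -39467.0$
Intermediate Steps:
$v{\left(I \right)} = - \frac{-4 + I}{5 \left(1 + I\right)}$ ($v{\left(I \right)} = - \frac{\left(I - 4\right) \frac{1}{I + 1}}{5} = - \frac{\left(-4 + I\right) \frac{1}{1 + I}}{5} = - \frac{\frac{1}{1 + I} \left(-4 + I\right)}{5} = - \frac{-4 + I}{5 \left(1 + I\right)}$)
$N{\left(g \right)} = g + g^{2}$ ($N{\left(g \right)} = g^{2} + g = g + g^{2}$)
$b{\left(L,W \right)} = L + \frac{L \left(1 + \frac{4 - L}{5 \left(1 + L\right)}\right) \left(4 - L\right)}{5 \left(1 + L\right)}$ ($b{\left(L,W \right)} = \frac{4 - L}{5 \left(1 + L\right)} \left(1 + \frac{4 - L}{5 \left(1 + L\right)}\right) L + L = \frac{\left(1 + \frac{4 - L}{5 \left(1 + L\right)}\right) \left(4 - L\right)}{5 \left(1 + L\right)} L + L = \frac{L \left(1 + \frac{4 - L}{5 \left(1 + L\right)}\right) \left(4 - L\right)}{5 \left(1 + L\right)} + L = L + \frac{L \left(1 + \frac{4 - L}{5 \left(1 + L\right)}\right) \left(4 - L\right)}{5 \left(1 + L\right)}$)
$-40853 - 304 b{\left(-6,-9 \right)} = -40853 - 304 \cdot \frac{1}{25} \left(-6\right) \frac{1}{1 + \left(-6\right)^{2} + 2 \left(-6\right)} \left(61 + 21 \left(-6\right)^{2} + 57 \left(-6\right)\right) = -40853 - 304 \cdot \frac{1}{25} \left(-6\right) \frac{1}{1 + 36 - 12} \left(61 + 21 \cdot 36 - 342\right) = -40853 - 304 \cdot \frac{1}{25} \left(-6\right) \frac{1}{25} \left(61 + 756 - 342\right) = -40853 - 304 \cdot \frac{1}{25} \left(-6\right) \frac{1}{25} \cdot 475 = -40853 - 304 \left(- \frac{114}{25}\right) = -40853 - - \frac{34656}{25} = -40853 + \frac{34656}{25} = - \frac{986669}{25}$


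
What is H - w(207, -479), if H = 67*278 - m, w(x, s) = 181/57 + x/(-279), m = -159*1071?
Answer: 333808505/1767 ≈ 1.8891e+5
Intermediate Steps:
m = -170289
w(x, s) = 181/57 - x/279 (w(x, s) = 181*(1/57) + x*(-1/279) = 181/57 - x/279)
H = 188915 (H = 67*278 - 1*(-170289) = 18626 + 170289 = 188915)
H - w(207, -479) = 188915 - (181/57 - 1/279*207) = 188915 - (181/57 - 23/31) = 188915 - 1*4300/1767 = 188915 - 4300/1767 = 333808505/1767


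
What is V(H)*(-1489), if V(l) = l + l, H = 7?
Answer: -20846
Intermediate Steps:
V(l) = 2*l
V(H)*(-1489) = (2*7)*(-1489) = 14*(-1489) = -20846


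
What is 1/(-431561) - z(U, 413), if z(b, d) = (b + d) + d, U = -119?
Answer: -305113628/431561 ≈ -707.00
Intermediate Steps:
z(b, d) = b + 2*d
1/(-431561) - z(U, 413) = 1/(-431561) - (-119 + 2*413) = -1/431561 - (-119 + 826) = -1/431561 - 1*707 = -1/431561 - 707 = -305113628/431561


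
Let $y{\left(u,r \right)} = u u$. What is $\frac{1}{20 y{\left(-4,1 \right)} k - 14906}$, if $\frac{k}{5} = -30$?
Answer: $- \frac{1}{62906} \approx -1.5897 \cdot 10^{-5}$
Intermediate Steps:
$y{\left(u,r \right)} = u^{2}$
$k = -150$ ($k = 5 \left(-30\right) = -150$)
$\frac{1}{20 y{\left(-4,1 \right)} k - 14906} = \frac{1}{20 \left(-4\right)^{2} \left(-150\right) - 14906} = \frac{1}{20 \cdot 16 \left(-150\right) - 14906} = \frac{1}{320 \left(-150\right) - 14906} = \frac{1}{-48000 - 14906} = \frac{1}{-62906} = - \frac{1}{62906}$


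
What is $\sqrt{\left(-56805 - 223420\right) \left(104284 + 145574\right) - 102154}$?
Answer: $2 i \sqrt{17504140051} \approx 2.6461 \cdot 10^{5} i$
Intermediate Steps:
$\sqrt{\left(-56805 - 223420\right) \left(104284 + 145574\right) - 102154} = \sqrt{\left(-280225\right) 249858 - 102154} = \sqrt{-70016458050 - 102154} = \sqrt{-70016560204} = 2 i \sqrt{17504140051}$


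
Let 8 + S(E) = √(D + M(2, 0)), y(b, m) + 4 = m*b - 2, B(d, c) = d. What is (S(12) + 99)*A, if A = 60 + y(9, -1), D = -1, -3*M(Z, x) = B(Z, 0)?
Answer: 4095 + 15*I*√15 ≈ 4095.0 + 58.095*I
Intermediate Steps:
M(Z, x) = -Z/3
y(b, m) = -6 + b*m (y(b, m) = -4 + (m*b - 2) = -4 + (b*m - 2) = -4 + (-2 + b*m) = -6 + b*m)
A = 45 (A = 60 + (-6 + 9*(-1)) = 60 + (-6 - 9) = 60 - 15 = 45)
S(E) = -8 + I*√15/3 (S(E) = -8 + √(-1 - ⅓*2) = -8 + √(-1 - ⅔) = -8 + √(-5/3) = -8 + I*√15/3)
(S(12) + 99)*A = ((-8 + I*√15/3) + 99)*45 = (91 + I*√15/3)*45 = 4095 + 15*I*√15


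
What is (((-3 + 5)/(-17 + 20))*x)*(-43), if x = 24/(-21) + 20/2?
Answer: -5332/21 ≈ -253.90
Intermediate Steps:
x = 62/7 (x = 24*(-1/21) + 20*(1/2) = -8/7 + 10 = 62/7 ≈ 8.8571)
(((-3 + 5)/(-17 + 20))*x)*(-43) = (((-3 + 5)/(-17 + 20))*(62/7))*(-43) = ((2/3)*(62/7))*(-43) = (124/21)*(-43) = -5332/21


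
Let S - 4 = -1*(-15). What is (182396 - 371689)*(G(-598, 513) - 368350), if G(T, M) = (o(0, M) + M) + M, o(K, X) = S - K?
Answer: 69528265365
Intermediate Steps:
S = 19 (S = 4 - 1*(-15) = 4 + 15 = 19)
o(K, X) = 19 - K
G(T, M) = 19 + 2*M (G(T, M) = ((19 - 1*0) + M) + M = ((19 + 0) + M) + M = (19 + M) + M = 19 + 2*M)
(182396 - 371689)*(G(-598, 513) - 368350) = (182396 - 371689)*((19 + 2*513) - 368350) = -189293*((19 + 1026) - 368350) = -189293*(1045 - 368350) = -189293*(-367305) = 69528265365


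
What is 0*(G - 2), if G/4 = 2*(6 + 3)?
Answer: 0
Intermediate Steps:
G = 72 (G = 4*(2*(6 + 3)) = 4*(2*9) = 4*18 = 72)
0*(G - 2) = 0*(72 - 2) = 0*70 = 0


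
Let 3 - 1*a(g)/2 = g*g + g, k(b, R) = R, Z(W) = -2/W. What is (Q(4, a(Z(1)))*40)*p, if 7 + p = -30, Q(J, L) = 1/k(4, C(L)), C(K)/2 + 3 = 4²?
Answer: -740/13 ≈ -56.923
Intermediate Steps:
C(K) = 26 (C(K) = -6 + 2*4² = -6 + 2*16 = -6 + 32 = 26)
a(g) = 6 - 2*g - 2*g² (a(g) = 6 - 2*(g*g + g) = 6 - 2*(g² + g) = 6 - 2*(g + g²) = 6 + (-2*g - 2*g²) = 6 - 2*g - 2*g²)
Q(J, L) = 1/26
p = -37 (p = -7 - 30 = -37)
(Q(4, a(Z(1)))*40)*p = ((1/26)*40)*(-37) = (20/13)*(-37) = -740/13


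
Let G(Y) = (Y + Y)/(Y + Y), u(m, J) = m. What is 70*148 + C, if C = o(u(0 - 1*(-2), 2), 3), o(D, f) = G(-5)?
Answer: 10361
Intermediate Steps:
G(Y) = 1 (G(Y) = (2*Y)/((2*Y)) = (2*Y)*(1/(2*Y)) = 1)
o(D, f) = 1
C = 1
70*148 + C = 70*148 + 1 = 10360 + 1 = 10361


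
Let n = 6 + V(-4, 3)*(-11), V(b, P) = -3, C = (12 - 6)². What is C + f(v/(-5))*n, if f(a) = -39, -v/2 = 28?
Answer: -1485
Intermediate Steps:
v = -56 (v = -2*28 = -56)
C = 36 (C = 6² = 36)
n = 39 (n = 6 - 3*(-11) = 6 + 33 = 39)
C + f(v/(-5))*n = 36 - 39*39 = 36 - 1521 = -1485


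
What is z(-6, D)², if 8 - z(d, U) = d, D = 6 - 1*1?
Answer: 196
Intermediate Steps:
D = 5 (D = 6 - 1 = 5)
z(d, U) = 8 - d
z(-6, D)² = (8 - 1*(-6))² = (8 + 6)² = 14² = 196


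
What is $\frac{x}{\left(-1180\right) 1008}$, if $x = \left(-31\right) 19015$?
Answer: $\frac{117893}{237888} \approx 0.49558$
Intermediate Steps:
$x = -589465$
$\frac{x}{\left(-1180\right) 1008} = - \frac{589465}{\left(-1180\right) 1008} = - \frac{589465}{-1189440} = \left(-589465\right) \left(- \frac{1}{1189440}\right) = \frac{117893}{237888}$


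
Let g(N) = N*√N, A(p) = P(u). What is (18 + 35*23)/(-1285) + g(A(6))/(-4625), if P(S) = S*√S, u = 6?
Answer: -823/1285 - 36*6^(¼)/4625 ≈ -0.65265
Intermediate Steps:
P(S) = S^(3/2)
A(p) = 6*√6 (A(p) = 6^(3/2) = 6*√6)
g(N) = N^(3/2)
(18 + 35*23)/(-1285) + g(A(6))/(-4625) = (18 + 35*23)/(-1285) + (6*√6)^(3/2)/(-4625) = (18 + 805)*(-1/1285) + (36*6^(¼))*(-1/4625) = 823*(-1/1285) - 36*6^(¼)/4625 = -823/1285 - 36*6^(¼)/4625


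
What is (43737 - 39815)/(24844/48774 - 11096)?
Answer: -47822907/135292865 ≈ -0.35348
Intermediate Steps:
(43737 - 39815)/(24844/48774 - 11096) = 3922/(24844*(1/48774) - 11096) = 3922/(12422/24387 - 11096) = 3922/(-270585730/24387) = 3922*(-24387/270585730) = -47822907/135292865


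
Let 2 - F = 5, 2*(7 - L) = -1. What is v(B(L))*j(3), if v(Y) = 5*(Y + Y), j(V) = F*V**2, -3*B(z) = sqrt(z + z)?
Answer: 90*sqrt(15) ≈ 348.57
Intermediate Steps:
L = 15/2 (L = 7 - 1/2*(-1) = 7 + 1/2 = 15/2 ≈ 7.5000)
F = -3 (F = 2 - 1*5 = 2 - 5 = -3)
B(z) = -sqrt(2)*sqrt(z)/3 (B(z) = -sqrt(z + z)/3 = -sqrt(2)*sqrt(z)/3)
j(V) = -3*V**2
v(Y) = 10*Y (v(Y) = 5*(2*Y) = 10*Y)
v(B(L))*j(3) = (10*(-sqrt(2)*sqrt(15/2)/3))*(-3*3**2) = (10*(-sqrt(2)*sqrt(30)/2/3))*(-3*9) = (10*(-sqrt(15)/3))*(-27) = -10*sqrt(15)/3*(-27) = 90*sqrt(15)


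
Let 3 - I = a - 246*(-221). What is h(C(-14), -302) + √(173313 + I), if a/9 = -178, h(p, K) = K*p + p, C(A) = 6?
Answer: -1806 + 2*√30138 ≈ -1458.8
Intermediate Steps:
h(p, K) = p + K*p
a = -1602 (a = 9*(-178) = -1602)
I = -52761 (I = 3 - (-1602 - 246*(-221)) = 3 - (-1602 + 54366) = 3 - 1*52764 = 3 - 52764 = -52761)
h(C(-14), -302) + √(173313 + I) = 6*(1 - 302) + √(173313 - 52761) = 6*(-301) + √120552 = -1806 + 2*√30138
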